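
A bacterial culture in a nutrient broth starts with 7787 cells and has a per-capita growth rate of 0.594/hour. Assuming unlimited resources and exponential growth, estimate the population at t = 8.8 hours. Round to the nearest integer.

N(t) = N₀·e^(rt) = 7787 × e^(0.594×8.8) = 7787 × e^5.227.
e^5.227 ≈ 186.27, so N ≈ 7787 × 186.27 = 1.450489×10^6.

1450489 cells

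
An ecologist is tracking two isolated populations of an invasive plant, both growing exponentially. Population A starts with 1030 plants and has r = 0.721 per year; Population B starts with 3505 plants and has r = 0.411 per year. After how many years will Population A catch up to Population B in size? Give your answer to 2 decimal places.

3.95 years

Set 1030·e^(0.721t) = 3505·e^(0.411t).
e^((0.721 − 0.411)t) = 3505/1030 → e^(0.31·t) = 3.4029.
0.31·t = ln(3.4029) = 1.2246, so t = 1.2246/0.31 = 3.9504.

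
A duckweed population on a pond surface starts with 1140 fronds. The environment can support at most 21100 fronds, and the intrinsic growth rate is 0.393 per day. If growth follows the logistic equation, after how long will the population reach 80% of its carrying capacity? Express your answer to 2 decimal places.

A = (K − N₀)/N₀ = (21100 − 1140)/1140 = 17.509.
Solve 21100/(1 + 17.509·e^(−0.393t)) = 16880: 1 + 17.509·e^(−0.393t) = 1.25, so e^(−0.393t) = 0.0142786.
−0.393·t = ln(0.0142786) = -4.249, so t = 4.249/0.393 = 10.812.

10.81 days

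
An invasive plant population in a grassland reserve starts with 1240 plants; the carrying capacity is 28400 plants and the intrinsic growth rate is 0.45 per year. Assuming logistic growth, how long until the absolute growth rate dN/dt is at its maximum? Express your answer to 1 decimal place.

Logistic growth is fastest at N = K/2 = 14200.
A = (K − N₀)/N₀ = 21.903. Set K/(1 + A·e^(−rt)) = K/2 → A·e^(−rt) = 1.
e^(−0.45t) = 1/21.903 = 0.0456554, so t = ln(21.903)/0.45 = 3.0866/0.45 = 6.8592.

6.9 years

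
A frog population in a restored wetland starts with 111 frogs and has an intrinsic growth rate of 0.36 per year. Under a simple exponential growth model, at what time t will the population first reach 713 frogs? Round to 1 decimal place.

5.2 years

Set N₀·e^(rt) = 713: e^(0.36·t) = 713/111 = 6.4234.
0.36·t = ln(6.4234) = 1.86, so t = 1.86/0.36 = 5.1665.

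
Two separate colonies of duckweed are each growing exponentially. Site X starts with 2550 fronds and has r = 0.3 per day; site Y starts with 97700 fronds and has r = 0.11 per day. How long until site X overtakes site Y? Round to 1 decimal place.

19.2 days

Set 2550·e^(0.3t) = 97700·e^(0.11t).
e^((0.3 − 0.11)t) = 97700/2550 → e^(0.19·t) = 38.314.
0.19·t = ln(38.314) = 3.6458, so t = 3.6458/0.19 = 19.188.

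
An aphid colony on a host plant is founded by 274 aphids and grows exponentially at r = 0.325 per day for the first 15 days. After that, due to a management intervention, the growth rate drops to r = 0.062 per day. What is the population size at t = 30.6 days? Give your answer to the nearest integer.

94403 aphids

Phase 1: N(15) = 274·e^(0.325×15) = 274·e^4.875 = 35886.9.
Phase 2 runs for 30.6 − 15 = 15.6 days at r = 0.062.
N(30.6) = 35886.9·e^(0.062×15.6) = 35886.9·e^0.9672 = 94403.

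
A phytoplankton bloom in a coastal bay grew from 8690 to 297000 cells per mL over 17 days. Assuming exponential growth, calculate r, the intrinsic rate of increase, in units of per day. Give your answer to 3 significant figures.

0.208 per day

From N(t) = N₀·e^(rt): e^(r·17) = 297000/8690 = 34.177.
r·17 = ln(34.177) = 3.5316, so r = 3.5316/17 = 0.20774.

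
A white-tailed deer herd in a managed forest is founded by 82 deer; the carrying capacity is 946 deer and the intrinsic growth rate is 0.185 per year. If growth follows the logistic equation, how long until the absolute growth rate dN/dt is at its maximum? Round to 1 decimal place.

12.7 years

Logistic growth is fastest at N = K/2 = 473.
A = (K − N₀)/N₀ = 10.537. Set K/(1 + A·e^(−rt)) = K/2 → A·e^(−rt) = 1.
e^(−0.185t) = 1/10.537 = 0.0949074, so t = ln(10.537)/0.185 = 2.3549/0.185 = 12.729.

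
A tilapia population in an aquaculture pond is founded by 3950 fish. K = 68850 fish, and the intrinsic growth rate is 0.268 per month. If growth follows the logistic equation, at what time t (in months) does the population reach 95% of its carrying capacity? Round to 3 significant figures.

A = (K − N₀)/N₀ = (68850 − 3950)/3950 = 16.43.
Solve 68850/(1 + 16.43·e^(−0.268t)) = 65407.5: 1 + 16.43·e^(−0.268t) = 1.0526, so e^(−0.268t) = 0.00320331.
−0.268·t = ln(0.00320331) = -5.7436, so t = 5.7436/0.268 = 21.431.

21.4 months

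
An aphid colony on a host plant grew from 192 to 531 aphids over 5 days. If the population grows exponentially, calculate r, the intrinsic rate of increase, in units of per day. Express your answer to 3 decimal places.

From N(t) = N₀·e^(rt): e^(r·5) = 531/192 = 2.7656.
r·5 = ln(2.7656) = 1.0173, so r = 1.0173/5 = 0.20345.

0.203 per day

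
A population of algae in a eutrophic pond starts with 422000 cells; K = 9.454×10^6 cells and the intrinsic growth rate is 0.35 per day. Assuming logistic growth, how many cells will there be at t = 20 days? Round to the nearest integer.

9273020 cells

A = (K − N₀)/N₀ = (9.454×10^6 − 422000)/422000 = 21.403.
N(t) = K/(1 + A·e^(−rt)) = 9.454×10^6/(1 + 21.403×e^(−0.35×20)).
e^(−7) = 0.00091188; denominator = 1 + 21.403×0.00091188 = 1.0195.
N = 9.454×10^6/1.0195 = 9.27302×10^6.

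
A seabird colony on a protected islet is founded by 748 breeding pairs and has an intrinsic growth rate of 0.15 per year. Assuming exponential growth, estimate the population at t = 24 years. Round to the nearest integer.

N(t) = N₀·e^(rt) = 748 × e^(0.15×24) = 748 × e^3.6.
e^3.6 ≈ 36.598, so N ≈ 748 × 36.598 = 27375.5.

27375 breeding pairs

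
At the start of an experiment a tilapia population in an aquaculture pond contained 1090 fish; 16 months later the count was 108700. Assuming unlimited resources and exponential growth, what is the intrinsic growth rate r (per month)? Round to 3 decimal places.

From N(t) = N₀·e^(rt): e^(r·16) = 108700/1090 = 99.725.
r·16 = ln(99.725) = 4.6024, so r = 4.6024/16 = 0.28765.

0.288 per month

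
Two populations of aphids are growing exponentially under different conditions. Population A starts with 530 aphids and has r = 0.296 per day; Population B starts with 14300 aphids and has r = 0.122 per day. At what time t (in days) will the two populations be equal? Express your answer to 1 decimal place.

Set 530·e^(0.296t) = 14300·e^(0.122t).
e^((0.296 − 0.122)t) = 14300/530 → e^(0.174·t) = 26.981.
0.174·t = ln(26.981) = 3.2951, so t = 3.2951/0.174 = 18.938.

18.9 days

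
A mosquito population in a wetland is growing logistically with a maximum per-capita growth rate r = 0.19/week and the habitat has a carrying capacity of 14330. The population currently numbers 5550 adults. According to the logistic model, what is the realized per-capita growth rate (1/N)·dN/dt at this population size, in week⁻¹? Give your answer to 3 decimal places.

0.116 per week

(1/N)·dN/dt = r(1 − N/K) = 0.19 × (1 − 5550/14330).
= 0.19 × 0.6127 = 0.11641.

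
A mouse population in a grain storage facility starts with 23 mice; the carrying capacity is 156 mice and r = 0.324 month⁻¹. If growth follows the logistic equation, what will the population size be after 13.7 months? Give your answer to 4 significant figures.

A = (K − N₀)/N₀ = (156 − 23)/23 = 5.7826.
N(t) = K/(1 + A·e^(−rt)) = 156/(1 + 5.7826×e^(−0.324×13.7)).
e^(−4.439) = 0.01181; denominator = 1 + 5.7826×0.01181 = 1.0683.
N = 156/1.0683 = 146.027.

146.0 mice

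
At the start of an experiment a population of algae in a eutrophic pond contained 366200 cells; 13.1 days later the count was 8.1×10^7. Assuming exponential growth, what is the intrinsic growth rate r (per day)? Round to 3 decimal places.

From N(t) = N₀·e^(rt): e^(r·13.1) = 8.1×10^7/366200 = 221.19.
r·13.1 = ln(221.19) = 5.399, so r = 5.399/13.1 = 0.41214.

0.412 per day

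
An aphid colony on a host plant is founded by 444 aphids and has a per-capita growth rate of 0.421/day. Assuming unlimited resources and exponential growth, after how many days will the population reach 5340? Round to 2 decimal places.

Set N₀·e^(rt) = 5340: e^(0.421·t) = 5340/444 = 12.027.
0.421·t = ln(12.027) = 2.4872, so t = 2.4872/0.421 = 5.9077.

5.91 days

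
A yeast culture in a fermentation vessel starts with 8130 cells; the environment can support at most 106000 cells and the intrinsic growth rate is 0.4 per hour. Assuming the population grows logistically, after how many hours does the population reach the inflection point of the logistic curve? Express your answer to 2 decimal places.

Logistic growth is fastest at N = K/2 = 53000.
A = (K − N₀)/N₀ = 12.038. Set K/(1 + A·e^(−rt)) = K/2 → A·e^(−rt) = 1.
e^(−0.4t) = 1/12.038 = 0.0830694, so t = ln(12.038)/0.4 = 2.4881/0.4 = 6.2202.

6.22 hours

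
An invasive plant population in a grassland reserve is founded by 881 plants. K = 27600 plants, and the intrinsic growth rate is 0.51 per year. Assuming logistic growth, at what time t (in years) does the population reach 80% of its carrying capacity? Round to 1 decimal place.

A = (K − N₀)/N₀ = (27600 − 881)/881 = 30.328.
Solve 27600/(1 + 30.328·e^(−0.51t)) = 22080: 1 + 30.328·e^(−0.51t) = 1.25, so e^(−0.51t) = 0.0082432.
−0.51·t = ln(0.0082432) = -4.7984, so t = 4.7984/0.51 = 9.4086.

9.4 years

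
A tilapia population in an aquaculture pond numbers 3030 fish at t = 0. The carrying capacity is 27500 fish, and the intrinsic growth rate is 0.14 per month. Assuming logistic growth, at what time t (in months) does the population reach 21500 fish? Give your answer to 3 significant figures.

24.0 months

A = (K − N₀)/N₀ = (27500 − 3030)/3030 = 8.0759.
Solve 27500/(1 + 8.0759·e^(−0.14t)) = 21500: 1 + 8.0759·e^(−0.14t) = 1.2791, so e^(−0.14t) = 0.0345558.
−0.14·t = ln(0.0345558) = -3.3652, so t = 3.3652/0.14 = 24.037.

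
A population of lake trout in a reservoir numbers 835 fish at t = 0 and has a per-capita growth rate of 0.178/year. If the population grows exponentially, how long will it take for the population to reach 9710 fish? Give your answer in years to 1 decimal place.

13.8 years

Set N₀·e^(rt) = 9710: e^(0.178·t) = 9710/835 = 11.629.
0.178·t = ln(11.629) = 2.4535, so t = 2.4535/0.178 = 13.784.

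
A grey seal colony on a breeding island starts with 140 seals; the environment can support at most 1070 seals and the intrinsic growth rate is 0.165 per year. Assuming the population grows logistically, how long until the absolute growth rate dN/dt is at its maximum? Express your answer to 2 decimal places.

11.48 years

Logistic growth is fastest at N = K/2 = 535.
A = (K − N₀)/N₀ = 6.6429. Set K/(1 + A·e^(−rt)) = K/2 → A·e^(−rt) = 1.
e^(−0.165t) = 1/6.6429 = 0.150538, so t = ln(6.6429)/0.165 = 1.8935/0.165 = 11.476.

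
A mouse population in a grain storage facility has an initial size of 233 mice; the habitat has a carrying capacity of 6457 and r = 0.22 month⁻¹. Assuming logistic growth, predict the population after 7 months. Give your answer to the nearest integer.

960 mice

A = (K − N₀)/N₀ = (6457 − 233)/233 = 26.712.
N(t) = K/(1 + A·e^(−rt)) = 6457/(1 + 26.712×e^(−0.22×7)).
e^(−1.54) = 0.21438; denominator = 1 + 26.712×0.21438 = 6.7266.
N = 6457/6.7266 = 959.914.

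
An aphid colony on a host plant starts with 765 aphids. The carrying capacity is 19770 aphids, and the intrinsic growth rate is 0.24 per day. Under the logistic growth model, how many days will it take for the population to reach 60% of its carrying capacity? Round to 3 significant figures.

A = (K − N₀)/N₀ = (19770 − 765)/765 = 24.843.
Solve 19770/(1 + 24.843·e^(−0.24t)) = 11862: 1 + 24.843·e^(−0.24t) = 1.6667, so e^(−0.24t) = 0.026835.
−0.24·t = ln(0.026835) = -3.618, so t = 3.618/0.24 = 15.075.

15.1 days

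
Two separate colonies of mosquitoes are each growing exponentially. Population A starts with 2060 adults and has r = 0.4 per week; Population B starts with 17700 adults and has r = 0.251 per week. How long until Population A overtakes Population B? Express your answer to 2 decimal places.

Set 2060·e^(0.4t) = 17700·e^(0.251t).
e^((0.4 − 0.251)t) = 17700/2060 → e^(0.149·t) = 8.5922.
0.149·t = ln(8.5922) = 2.1509, so t = 2.1509/0.149 = 14.435.

14.44 weeks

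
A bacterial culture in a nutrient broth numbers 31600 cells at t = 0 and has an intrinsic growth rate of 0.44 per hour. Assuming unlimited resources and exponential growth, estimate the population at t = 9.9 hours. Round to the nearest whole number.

N(t) = N₀·e^(rt) = 31600 × e^(0.44×9.9) = 31600 × e^4.356.
e^4.356 ≈ 77.945, so N ≈ 31600 × 77.945 = 2.463054×10^6.

2463054 cells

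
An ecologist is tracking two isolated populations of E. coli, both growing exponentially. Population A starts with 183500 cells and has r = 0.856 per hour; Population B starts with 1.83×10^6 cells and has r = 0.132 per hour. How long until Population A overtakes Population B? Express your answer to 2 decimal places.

Set 183500·e^(0.856t) = 1.83×10^6·e^(0.132t).
e^((0.856 − 0.132)t) = 1.83×10^6/183500 → e^(0.724·t) = 9.9728.
0.724·t = ln(9.9728) = 2.2999, so t = 2.2999/0.724 = 3.1766.

3.18 hours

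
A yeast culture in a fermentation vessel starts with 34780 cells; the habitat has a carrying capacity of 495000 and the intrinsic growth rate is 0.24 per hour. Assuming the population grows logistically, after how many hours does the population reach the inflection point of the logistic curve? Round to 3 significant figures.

10.8 hours

Logistic growth is fastest at N = K/2 = 247500.
A = (K − N₀)/N₀ = 13.232. Set K/(1 + A·e^(−rt)) = K/2 → A·e^(−rt) = 1.
e^(−0.24t) = 1/13.232 = 0.0755726, so t = ln(13.232)/0.24 = 2.5827/0.24 = 10.761.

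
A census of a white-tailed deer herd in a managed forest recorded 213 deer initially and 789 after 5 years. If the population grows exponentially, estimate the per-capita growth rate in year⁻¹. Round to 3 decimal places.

0.262 per year

From N(t) = N₀·e^(rt): e^(r·5) = 789/213 = 3.7042.
r·5 = ln(3.7042) = 1.3095, so r = 1.3095/5 = 0.26189.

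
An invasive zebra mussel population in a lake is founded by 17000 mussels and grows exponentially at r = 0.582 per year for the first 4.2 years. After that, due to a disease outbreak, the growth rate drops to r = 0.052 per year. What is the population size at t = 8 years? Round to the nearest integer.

238701 mussels

Phase 1: N(4.2) = 17000·e^(0.582×4.2) = 17000·e^2.444 = 195902.
Phase 2 runs for 8 − 4.2 = 3.8 years at r = 0.052.
N(8) = 195902·e^(0.052×3.8) = 195902·e^0.1976 = 238701.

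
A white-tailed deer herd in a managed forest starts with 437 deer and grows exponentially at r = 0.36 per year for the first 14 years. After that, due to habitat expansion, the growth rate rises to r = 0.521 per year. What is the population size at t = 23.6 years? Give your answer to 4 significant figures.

Phase 1: N(14) = 437·e^(0.36×14) = 437·e^5.04 = 67503.4.
Phase 2 runs for 23.6 − 14 = 9.6 years at r = 0.521.
N(23.6) = 67503.4·e^(0.521×9.6) = 67503.4·e^5.002 = 1.003443×10^7.

10030000 deer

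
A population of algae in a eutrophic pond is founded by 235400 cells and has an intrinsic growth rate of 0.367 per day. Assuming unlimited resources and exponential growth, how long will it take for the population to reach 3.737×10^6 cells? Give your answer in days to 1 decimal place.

7.5 days

Set N₀·e^(rt) = 3.737×10^6: e^(0.367·t) = 3.737×10^6/235400 = 15.875.
0.367·t = ln(15.875) = 2.7648, so t = 2.7648/0.367 = 7.5334.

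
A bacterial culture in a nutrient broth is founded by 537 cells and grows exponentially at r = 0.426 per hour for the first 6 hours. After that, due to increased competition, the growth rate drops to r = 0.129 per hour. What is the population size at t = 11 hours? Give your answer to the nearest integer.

Phase 1: N(6) = 537·e^(0.426×6) = 537·e^2.556 = 6918.8.
Phase 2 runs for 11 − 6 = 5 hours at r = 0.129.
N(11) = 6918.8·e^(0.129×5) = 6918.8·e^0.645 = 13187.1.

13187 cells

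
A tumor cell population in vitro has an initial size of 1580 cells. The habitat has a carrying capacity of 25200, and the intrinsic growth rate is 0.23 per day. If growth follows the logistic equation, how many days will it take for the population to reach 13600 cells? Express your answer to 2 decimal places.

A = (K − N₀)/N₀ = (25200 − 1580)/1580 = 14.949.
Solve 25200/(1 + 14.949·e^(−0.23t)) = 13600: 1 + 14.949·e^(−0.23t) = 1.8529, so e^(−0.23t) = 0.0570553.
−0.23·t = ln(0.0570553) = -2.8637, so t = 2.8637/0.23 = 12.451.

12.45 days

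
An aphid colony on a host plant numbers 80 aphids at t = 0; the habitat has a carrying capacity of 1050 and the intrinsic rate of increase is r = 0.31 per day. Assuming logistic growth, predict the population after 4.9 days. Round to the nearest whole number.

287 aphids

A = (K − N₀)/N₀ = (1050 − 80)/80 = 12.125.
N(t) = K/(1 + A·e^(−rt)) = 1050/(1 + 12.125×e^(−0.31×4.9)).
e^(−1.519) = 0.21893; denominator = 1 + 12.125×0.21893 = 3.6545.
N = 1050/3.6545 = 287.314.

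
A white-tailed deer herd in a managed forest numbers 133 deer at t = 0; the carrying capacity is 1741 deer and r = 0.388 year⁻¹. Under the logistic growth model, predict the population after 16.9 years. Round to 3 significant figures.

1710 deer

A = (K − N₀)/N₀ = (1741 − 133)/133 = 12.09.
N(t) = K/(1 + A·e^(−rt)) = 1741/(1 + 12.09×e^(−0.388×16.9)).
e^(−6.557) = 0.0014199; denominator = 1 + 12.09×0.0014199 = 1.0172.
N = 1741/1.0172 = 1711.62.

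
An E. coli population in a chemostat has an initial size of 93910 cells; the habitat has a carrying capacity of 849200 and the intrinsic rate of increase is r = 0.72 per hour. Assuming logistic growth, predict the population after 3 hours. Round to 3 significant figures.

441000 cells

A = (K − N₀)/N₀ = (849200 − 93910)/93910 = 8.0427.
N(t) = K/(1 + A·e^(−rt)) = 849200/(1 + 8.0427×e^(−0.72×3)).
e^(−2.16) = 0.11533; denominator = 1 + 8.0427×0.11533 = 1.9275.
N = 849200/1.9275 = 440565.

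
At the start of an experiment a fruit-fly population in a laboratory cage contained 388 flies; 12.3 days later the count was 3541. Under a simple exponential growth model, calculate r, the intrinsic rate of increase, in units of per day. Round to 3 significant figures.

From N(t) = N₀·e^(rt): e^(r·12.3) = 3541/388 = 9.1263.
r·12.3 = ln(9.1263) = 2.2112, so r = 2.2112/12.3 = 0.17977.

0.180 per day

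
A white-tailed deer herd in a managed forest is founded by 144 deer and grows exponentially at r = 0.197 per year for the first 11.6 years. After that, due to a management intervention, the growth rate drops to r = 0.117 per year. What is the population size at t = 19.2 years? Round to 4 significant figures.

Phase 1: N(11.6) = 144·e^(0.197×11.6) = 144·e^2.285 = 1415.18.
Phase 2 runs for 19.2 − 11.6 = 7.6 years at r = 0.117.
N(19.2) = 1415.18·e^(0.117×7.6) = 1415.18·e^0.8892 = 3443.4.

3443 deer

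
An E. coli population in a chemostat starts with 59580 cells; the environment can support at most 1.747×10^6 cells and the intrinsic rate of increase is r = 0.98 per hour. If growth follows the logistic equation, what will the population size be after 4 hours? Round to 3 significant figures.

A = (K − N₀)/N₀ = (1.747×10^6 − 59580)/59580 = 28.322.
N(t) = K/(1 + A·e^(−rt)) = 1.747×10^6/(1 + 28.322×e^(−0.98×4)).
e^(−3.92) = 0.019841; denominator = 1 + 28.322×0.019841 = 1.5619.
N = 1.747×10^6/1.5619 = 1.118482×10^6.

1120000 cells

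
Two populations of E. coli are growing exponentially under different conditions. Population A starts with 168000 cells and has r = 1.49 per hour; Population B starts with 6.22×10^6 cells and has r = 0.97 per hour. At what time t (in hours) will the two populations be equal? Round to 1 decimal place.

Set 168000·e^(1.49t) = 6.22×10^6·e^(0.97t).
e^((1.49 − 0.97)t) = 6.22×10^6/168000 → e^(0.52·t) = 37.024.
0.52·t = ln(37.024) = 3.6116, so t = 3.6116/0.52 = 6.9453.

6.9 hours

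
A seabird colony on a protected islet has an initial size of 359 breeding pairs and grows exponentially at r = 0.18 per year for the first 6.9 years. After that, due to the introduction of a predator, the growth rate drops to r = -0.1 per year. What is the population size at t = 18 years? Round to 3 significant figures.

Phase 1: N(6.9) = 359·e^(0.18×6.9) = 359·e^1.242 = 1243.05.
Phase 2 runs for 18 − 6.9 = 11.1 years at r = -0.1.
N(18) = 1243.05·e^(-0.1×11.1) = 1243.05·e^-1.11 = 409.658.

410 breeding pairs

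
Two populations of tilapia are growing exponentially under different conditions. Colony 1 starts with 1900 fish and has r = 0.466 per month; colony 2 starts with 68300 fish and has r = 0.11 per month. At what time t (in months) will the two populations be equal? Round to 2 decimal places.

10.06 months

Set 1900·e^(0.466t) = 68300·e^(0.11t).
e^((0.466 − 0.11)t) = 68300/1900 → e^(0.356·t) = 35.947.
0.356·t = ln(35.947) = 3.5821, so t = 3.5821/0.356 = 10.062.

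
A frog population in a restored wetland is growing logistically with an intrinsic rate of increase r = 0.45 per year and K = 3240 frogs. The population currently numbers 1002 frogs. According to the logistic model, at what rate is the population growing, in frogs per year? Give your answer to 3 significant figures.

dN/dt = rN(1 − N/K) = 0.45 × 1002 × (1 − 1002/3240).
1 − 1002/3240 = 0.69074; dN/dt = 0.45 × 1002 × 0.69074 = 311.46.

311 frogs per year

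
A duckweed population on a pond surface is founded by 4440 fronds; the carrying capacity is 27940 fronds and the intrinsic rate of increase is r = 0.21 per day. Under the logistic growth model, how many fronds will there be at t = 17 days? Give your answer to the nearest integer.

24316 fronds

A = (K − N₀)/N₀ = (27940 − 4440)/4440 = 5.2928.
N(t) = K/(1 + A·e^(−rt)) = 27940/(1 + 5.2928×e^(−0.21×17)).
e^(−3.57) = 0.028156; denominator = 1 + 5.2928×0.028156 = 1.149.
N = 27940/1.149 = 24316.3.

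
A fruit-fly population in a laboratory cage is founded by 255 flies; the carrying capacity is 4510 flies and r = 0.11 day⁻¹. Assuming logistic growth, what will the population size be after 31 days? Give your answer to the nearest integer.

2907 flies

A = (K − N₀)/N₀ = (4510 − 255)/255 = 16.686.
N(t) = K/(1 + A·e^(−rt)) = 4510/(1 + 16.686×e^(−0.11×31)).
e^(−3.41) = 0.033041; denominator = 1 + 16.686×0.033041 = 1.5513.
N = 4510/1.5513 = 2907.17.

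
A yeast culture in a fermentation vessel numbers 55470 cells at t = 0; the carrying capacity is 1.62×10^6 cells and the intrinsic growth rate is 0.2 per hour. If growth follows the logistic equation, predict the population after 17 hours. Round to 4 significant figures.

A = (K − N₀)/N₀ = (1.62×10^6 − 55470)/55470 = 28.205.
N(t) = K/(1 + A·e^(−rt)) = 1.62×10^6/(1 + 28.205×e^(−0.2×17)).
e^(−3.4) = 0.033373; denominator = 1 + 28.205×0.033373 = 1.9413.
N = 1.62×10^6/1.9413 = 834496.

834500 cells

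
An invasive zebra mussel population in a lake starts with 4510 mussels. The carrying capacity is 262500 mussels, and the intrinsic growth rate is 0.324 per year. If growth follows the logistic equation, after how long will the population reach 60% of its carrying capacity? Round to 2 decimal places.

13.74 years

A = (K − N₀)/N₀ = (262500 − 4510)/4510 = 57.204.
Solve 262500/(1 + 57.204·e^(−0.324t)) = 157500: 1 + 57.204·e^(−0.324t) = 1.6667, so e^(−0.324t) = 0.0116542.
−0.324·t = ln(0.0116542) = -4.4521, so t = 4.4521/0.324 = 13.741.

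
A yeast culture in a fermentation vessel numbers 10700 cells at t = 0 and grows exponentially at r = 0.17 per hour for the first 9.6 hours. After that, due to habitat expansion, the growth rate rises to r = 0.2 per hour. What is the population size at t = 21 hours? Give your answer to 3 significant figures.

535000 cells

Phase 1: N(9.6) = 10700·e^(0.17×9.6) = 10700·e^1.632 = 54720.8.
Phase 2 runs for 21 − 9.6 = 11.4 hours at r = 0.2.
N(21) = 54720.8·e^(0.2×11.4) = 54720.8·e^2.28 = 534988.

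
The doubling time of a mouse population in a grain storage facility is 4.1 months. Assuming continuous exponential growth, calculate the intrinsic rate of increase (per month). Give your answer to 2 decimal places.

0.17 per month

r = ln(2)/t_d = 0.6931/4.1 = 0.16906.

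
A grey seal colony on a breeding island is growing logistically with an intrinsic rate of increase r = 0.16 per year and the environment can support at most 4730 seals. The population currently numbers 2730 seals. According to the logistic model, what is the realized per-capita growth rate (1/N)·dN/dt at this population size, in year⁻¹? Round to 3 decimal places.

(1/N)·dN/dt = r(1 − N/K) = 0.16 × (1 − 2730/4730).
= 0.16 × 0.42283 = 0.067653.

0.068 per year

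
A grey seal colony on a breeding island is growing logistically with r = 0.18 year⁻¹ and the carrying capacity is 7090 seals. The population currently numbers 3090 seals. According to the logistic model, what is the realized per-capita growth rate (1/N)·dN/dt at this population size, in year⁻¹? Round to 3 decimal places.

0.102 per year

(1/N)·dN/dt = r(1 − N/K) = 0.18 × (1 − 3090/7090).
= 0.18 × 0.56417 = 0.10155.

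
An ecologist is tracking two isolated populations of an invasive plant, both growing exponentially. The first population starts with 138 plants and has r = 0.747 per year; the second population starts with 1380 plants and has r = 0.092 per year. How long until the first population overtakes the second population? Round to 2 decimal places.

3.52 years

Set 138·e^(0.747t) = 1380·e^(0.092t).
e^((0.747 − 0.092)t) = 1380/138 → e^(0.655·t) = 10.
0.655·t = ln(10) = 2.3026, so t = 2.3026/0.655 = 3.5154.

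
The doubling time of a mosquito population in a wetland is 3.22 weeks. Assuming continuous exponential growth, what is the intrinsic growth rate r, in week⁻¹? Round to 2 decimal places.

r = ln(2)/t_d = 0.6931/3.22 = 0.21526.

0.22 per week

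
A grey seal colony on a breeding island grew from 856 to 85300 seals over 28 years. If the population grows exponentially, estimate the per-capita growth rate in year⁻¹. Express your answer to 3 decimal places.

0.164 per year

From N(t) = N₀·e^(rt): e^(r·28) = 85300/856 = 99.65.
r·28 = ln(99.65) = 4.6017, so r = 4.6017/28 = 0.16434.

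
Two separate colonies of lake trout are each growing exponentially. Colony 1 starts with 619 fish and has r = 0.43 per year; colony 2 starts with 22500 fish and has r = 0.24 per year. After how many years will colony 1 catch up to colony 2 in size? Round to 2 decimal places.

Set 619·e^(0.43t) = 22500·e^(0.24t).
e^((0.43 − 0.24)t) = 22500/619 → e^(0.19·t) = 36.349.
0.19·t = ln(36.349) = 3.5932, so t = 3.5932/0.19 = 18.911.

18.91 years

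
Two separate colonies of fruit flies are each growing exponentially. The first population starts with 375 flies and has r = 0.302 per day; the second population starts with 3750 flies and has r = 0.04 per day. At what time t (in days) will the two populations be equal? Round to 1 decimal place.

Set 375·e^(0.302t) = 3750·e^(0.04t).
e^((0.302 − 0.04)t) = 3750/375 → e^(0.262·t) = 10.
0.262·t = ln(10) = 2.3026, so t = 2.3026/0.262 = 8.7885.

8.8 days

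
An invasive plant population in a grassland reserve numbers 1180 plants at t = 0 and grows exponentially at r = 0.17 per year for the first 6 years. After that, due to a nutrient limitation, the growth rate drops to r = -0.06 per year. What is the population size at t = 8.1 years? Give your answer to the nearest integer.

Phase 1: N(6) = 1180·e^(0.17×6) = 1180·e^1.02 = 3272.37.
Phase 2 runs for 8.1 − 6 = 2.1 years at r = -0.06.
N(8.1) = 3272.37·e^(-0.06×2.1) = 3272.37·e^-0.126 = 2884.97.

2885 plants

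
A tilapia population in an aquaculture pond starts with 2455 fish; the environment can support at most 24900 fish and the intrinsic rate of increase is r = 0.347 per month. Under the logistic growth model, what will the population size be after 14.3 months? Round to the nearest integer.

A = (K − N₀)/N₀ = (24900 − 2455)/2455 = 9.1426.
N(t) = K/(1 + A·e^(−rt)) = 24900/(1 + 9.1426×e^(−0.347×14.3)).
e^(−4.962) = 0.0069982; denominator = 1 + 9.1426×0.0069982 = 1.064.
N = 24900/1.064 = 23402.7.

23403 fish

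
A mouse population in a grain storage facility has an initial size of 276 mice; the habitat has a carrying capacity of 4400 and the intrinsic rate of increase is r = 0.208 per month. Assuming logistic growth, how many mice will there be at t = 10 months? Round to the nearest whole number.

A = (K − N₀)/N₀ = (4400 − 276)/276 = 14.942.
N(t) = K/(1 + A·e^(−rt)) = 4400/(1 + 14.942×e^(−0.208×10)).
e^(−2.08) = 0.12493; denominator = 1 + 14.942×0.12493 = 2.8667.
N = 4400/2.8667 = 1534.86.

1535 mice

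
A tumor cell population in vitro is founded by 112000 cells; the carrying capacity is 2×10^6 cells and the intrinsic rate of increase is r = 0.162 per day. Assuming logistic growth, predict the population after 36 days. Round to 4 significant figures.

A = (K − N₀)/N₀ = (2×10^6 − 112000)/112000 = 16.857.
N(t) = K/(1 + A·e^(−rt)) = 2×10^6/(1 + 16.857×e^(−0.162×36)).
e^(−5.832) = 0.0029322; denominator = 1 + 16.857×0.0029322 = 1.0494.
N = 2×10^6/1.0494 = 1.905799×10^6.

1906000 cells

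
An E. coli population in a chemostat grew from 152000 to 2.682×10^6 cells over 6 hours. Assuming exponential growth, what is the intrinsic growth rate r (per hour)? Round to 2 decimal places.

From N(t) = N₀·e^(rt): e^(r·6) = 2.682×10^6/152000 = 17.645.
r·6 = ln(17.645) = 2.8704, so r = 2.8704/6 = 0.47841.

0.48 per hour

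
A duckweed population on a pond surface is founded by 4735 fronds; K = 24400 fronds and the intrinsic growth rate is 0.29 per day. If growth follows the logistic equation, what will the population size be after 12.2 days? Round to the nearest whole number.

21771 fronds

A = (K − N₀)/N₀ = (24400 − 4735)/4735 = 4.1531.
N(t) = K/(1 + A·e^(−rt)) = 24400/(1 + 4.1531×e^(−0.29×12.2)).
e^(−3.538) = 0.029071; denominator = 1 + 4.1531×0.029071 = 1.1207.
N = 24400/1.1207 = 21771.4.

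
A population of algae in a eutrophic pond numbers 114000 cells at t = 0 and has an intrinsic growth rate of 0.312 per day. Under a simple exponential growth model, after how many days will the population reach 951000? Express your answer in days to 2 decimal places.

Set N₀·e^(rt) = 951000: e^(0.312·t) = 951000/114000 = 8.3421.
0.312·t = ln(8.3421) = 2.1213, so t = 2.1213/0.312 = 6.7991.

6.80 days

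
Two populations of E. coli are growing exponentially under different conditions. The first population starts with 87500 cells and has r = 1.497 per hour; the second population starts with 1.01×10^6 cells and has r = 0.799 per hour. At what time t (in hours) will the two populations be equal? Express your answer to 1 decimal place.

3.5 hours

Set 87500·e^(1.497t) = 1.01×10^6·e^(0.799t).
e^((1.497 − 0.799)t) = 1.01×10^6/87500 → e^(0.698·t) = 11.543.
0.698·t = ln(11.543) = 2.4461, so t = 2.4461/0.698 = 3.5044.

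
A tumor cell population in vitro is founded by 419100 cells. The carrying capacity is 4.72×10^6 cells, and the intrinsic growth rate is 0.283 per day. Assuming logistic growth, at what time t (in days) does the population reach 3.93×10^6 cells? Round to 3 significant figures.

A = (K − N₀)/N₀ = (4.72×10^6 − 419100)/419100 = 10.262.
Solve 4.72×10^6/(1 + 10.262·e^(−0.283t)) = 3.93×10^6: 1 + 10.262·e^(−0.283t) = 1.201, so e^(−0.283t) = 0.0195881.
−0.283·t = ln(0.0195881) = -3.9328, so t = 3.9328/0.283 = 13.897.

13.9 days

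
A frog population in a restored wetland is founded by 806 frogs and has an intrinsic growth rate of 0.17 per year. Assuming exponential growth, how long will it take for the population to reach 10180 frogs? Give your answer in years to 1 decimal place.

14.9 years

Set N₀·e^(rt) = 10180: e^(0.17·t) = 10180/806 = 12.63.
0.17·t = ln(12.63) = 2.5361, so t = 2.5361/0.17 = 14.918.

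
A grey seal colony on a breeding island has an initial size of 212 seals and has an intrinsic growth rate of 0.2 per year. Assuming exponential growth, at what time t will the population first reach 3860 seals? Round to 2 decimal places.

Set N₀·e^(rt) = 3860: e^(0.2·t) = 3860/212 = 18.208.
0.2·t = ln(18.208) = 2.9018, so t = 2.9018/0.2 = 14.509.

14.51 years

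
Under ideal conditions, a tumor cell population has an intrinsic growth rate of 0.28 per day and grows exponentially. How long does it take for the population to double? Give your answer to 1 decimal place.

2.5 days

Doubling time t_d = ln(2)/r = 0.6931/0.28 = 2.4755.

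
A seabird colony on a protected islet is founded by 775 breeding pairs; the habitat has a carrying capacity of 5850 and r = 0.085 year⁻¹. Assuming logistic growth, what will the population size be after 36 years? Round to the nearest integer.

A = (K − N₀)/N₀ = (5850 − 775)/775 = 6.5484.
N(t) = K/(1 + A·e^(−rt)) = 5850/(1 + 6.5484×e^(−0.085×36)).
e^(−3.06) = 0.046888; denominator = 1 + 6.5484×0.046888 = 1.307.
N = 5850/1.307 = 4475.77.

4476 breeding pairs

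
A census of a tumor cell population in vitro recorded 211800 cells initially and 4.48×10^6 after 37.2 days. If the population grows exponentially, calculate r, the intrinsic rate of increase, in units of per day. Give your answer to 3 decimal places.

From N(t) = N₀·e^(rt): e^(r·37.2) = 4.48×10^6/211800 = 21.152.
r·37.2 = ln(21.152) = 3.0517, so r = 3.0517/37.2 = 0.082036.

0.082 per day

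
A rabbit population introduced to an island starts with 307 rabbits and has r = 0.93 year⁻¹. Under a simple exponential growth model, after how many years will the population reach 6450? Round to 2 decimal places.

Set N₀·e^(rt) = 6450: e^(0.93·t) = 6450/307 = 21.01.
0.93·t = ln(21.01) = 3.045, so t = 3.045/0.93 = 3.2742.

3.27 years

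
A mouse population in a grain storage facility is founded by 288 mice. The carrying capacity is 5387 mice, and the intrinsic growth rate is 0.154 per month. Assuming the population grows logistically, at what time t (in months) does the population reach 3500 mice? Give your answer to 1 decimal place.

22.7 months

A = (K − N₀)/N₀ = (5387 − 288)/288 = 17.705.
Solve 5387/(1 + 17.705·e^(−0.154t)) = 3500: 1 + 17.705·e^(−0.154t) = 1.5391, so e^(−0.154t) = 0.0304517.
−0.154·t = ln(0.0304517) = -3.4916, so t = 3.4916/0.154 = 22.673.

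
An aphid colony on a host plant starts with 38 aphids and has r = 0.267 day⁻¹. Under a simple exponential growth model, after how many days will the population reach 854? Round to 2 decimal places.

11.66 days

Set N₀·e^(rt) = 854: e^(0.267·t) = 854/38 = 22.474.
0.267·t = ln(22.474) = 3.1123, so t = 3.1123/0.267 = 11.657.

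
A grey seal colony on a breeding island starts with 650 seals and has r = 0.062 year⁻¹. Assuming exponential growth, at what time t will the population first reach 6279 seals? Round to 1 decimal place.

Set N₀·e^(rt) = 6279: e^(0.062·t) = 6279/650 = 9.66.
0.062·t = ln(9.66) = 2.268, so t = 2.268/0.062 = 36.581.

36.6 years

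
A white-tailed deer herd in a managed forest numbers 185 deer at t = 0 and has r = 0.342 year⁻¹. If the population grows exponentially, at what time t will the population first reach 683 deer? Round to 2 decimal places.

Set N₀·e^(rt) = 683: e^(0.342·t) = 683/185 = 3.6919.
0.342·t = ln(3.6919) = 1.3061, so t = 1.3061/0.342 = 3.8191.

3.82 years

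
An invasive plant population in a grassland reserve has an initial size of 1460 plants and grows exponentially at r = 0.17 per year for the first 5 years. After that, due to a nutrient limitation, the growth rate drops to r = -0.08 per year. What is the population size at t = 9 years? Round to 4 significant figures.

2480 plants

Phase 1: N(5) = 1460·e^(0.17×5) = 1460·e^0.85 = 3415.88.
Phase 2 runs for 9 − 5 = 4 years at r = -0.08.
N(9) = 3415.88·e^(-0.08×4) = 3415.88·e^-0.32 = 2480.44.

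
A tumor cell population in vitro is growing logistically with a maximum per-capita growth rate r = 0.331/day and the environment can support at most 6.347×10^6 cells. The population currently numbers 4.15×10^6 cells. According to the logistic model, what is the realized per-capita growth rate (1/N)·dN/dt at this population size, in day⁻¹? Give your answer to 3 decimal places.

(1/N)·dN/dt = r(1 − N/K) = 0.331 × (1 − 4.15×10^6/6.347×10^6).
= 0.331 × 0.34615 = 0.11457.

0.115 per day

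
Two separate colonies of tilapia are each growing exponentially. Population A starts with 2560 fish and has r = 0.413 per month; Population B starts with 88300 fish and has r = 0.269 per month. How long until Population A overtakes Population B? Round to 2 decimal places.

Set 2560·e^(0.413t) = 88300·e^(0.269t).
e^((0.413 − 0.269)t) = 88300/2560 → e^(0.144·t) = 34.492.
0.144·t = ln(34.492) = 3.5407, so t = 3.5407/0.144 = 24.588.

24.59 months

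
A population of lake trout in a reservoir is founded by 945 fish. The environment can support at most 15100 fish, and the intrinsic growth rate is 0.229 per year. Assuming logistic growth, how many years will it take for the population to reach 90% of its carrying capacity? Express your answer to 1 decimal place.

A = (K − N₀)/N₀ = (15100 − 945)/945 = 14.979.
Solve 15100/(1 + 14.979·e^(−0.229t)) = 13590: 1 + 14.979·e^(−0.229t) = 1.1111, so e^(−0.229t) = 0.00741787.
−0.229·t = ln(0.00741787) = -4.9039, so t = 4.9039/0.229 = 21.414.

21.4 years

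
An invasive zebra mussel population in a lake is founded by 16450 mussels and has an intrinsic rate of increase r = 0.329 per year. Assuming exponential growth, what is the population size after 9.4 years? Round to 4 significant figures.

362500 mussels

N(t) = N₀·e^(rt) = 16450 × e^(0.329×9.4) = 16450 × e^3.093.
e^3.093 ≈ 22.034, so N ≈ 16450 × 22.034 = 362464.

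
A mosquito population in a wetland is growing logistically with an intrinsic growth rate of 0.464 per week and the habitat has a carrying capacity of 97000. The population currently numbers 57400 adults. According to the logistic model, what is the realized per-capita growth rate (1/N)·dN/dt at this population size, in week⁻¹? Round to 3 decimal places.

0.189 per week

(1/N)·dN/dt = r(1 − N/K) = 0.464 × (1 − 57400/97000).
= 0.464 × 0.40825 = 0.18943.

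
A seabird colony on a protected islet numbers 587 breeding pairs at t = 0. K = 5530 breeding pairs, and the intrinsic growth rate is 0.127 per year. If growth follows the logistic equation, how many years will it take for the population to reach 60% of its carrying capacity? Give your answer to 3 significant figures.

20.0 years

A = (K − N₀)/N₀ = (5530 − 587)/587 = 8.4208.
Solve 5530/(1 + 8.4208·e^(−0.127t)) = 3318: 1 + 8.4208·e^(−0.127t) = 1.6667, so e^(−0.127t) = 0.0791692.
−0.127·t = ln(0.0791692) = -2.5362, so t = 2.5362/0.127 = 19.97.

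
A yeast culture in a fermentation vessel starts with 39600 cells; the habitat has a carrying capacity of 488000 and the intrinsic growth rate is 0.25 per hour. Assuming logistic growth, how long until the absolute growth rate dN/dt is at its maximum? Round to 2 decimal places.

9.71 hours

Logistic growth is fastest at N = K/2 = 244000.
A = (K − N₀)/N₀ = 11.323. Set K/(1 + A·e^(−rt)) = K/2 → A·e^(−rt) = 1.
e^(−0.25t) = 1/11.323 = 0.088314, so t = ln(11.323)/0.25 = 2.4269/0.25 = 9.7074.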